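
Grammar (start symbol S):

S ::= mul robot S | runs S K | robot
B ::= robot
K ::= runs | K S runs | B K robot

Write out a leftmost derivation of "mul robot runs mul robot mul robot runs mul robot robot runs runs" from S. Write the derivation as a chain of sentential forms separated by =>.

S => mul robot S => mul robot runs S K => mul robot runs mul robot S K => mul robot runs mul robot mul robot S K => mul robot runs mul robot mul robot runs S K K => mul robot runs mul robot mul robot runs mul robot S K K => mul robot runs mul robot mul robot runs mul robot robot K K => mul robot runs mul robot mul robot runs mul robot robot runs K => mul robot runs mul robot mul robot runs mul robot robot runs runs

S => mul robot S   [S ::= mul robot S]
mul robot S => mul robot runs S K   [S ::= runs S K]
mul robot runs S K => mul robot runs mul robot S K   [S ::= mul robot S]
mul robot runs mul robot S K => mul robot runs mul robot mul robot S K   [S ::= mul robot S]
mul robot runs mul robot mul robot S K => mul robot runs mul robot mul robot runs S K K   [S ::= runs S K]
mul robot runs mul robot mul robot runs S K K => mul robot runs mul robot mul robot runs mul robot S K K   [S ::= mul robot S]
mul robot runs mul robot mul robot runs mul robot S K K => mul robot runs mul robot mul robot runs mul robot robot K K   [S ::= robot]
mul robot runs mul robot mul robot runs mul robot robot K K => mul robot runs mul robot mul robot runs mul robot robot runs K   [K ::= runs]
mul robot runs mul robot mul robot runs mul robot robot runs K => mul robot runs mul robot mul robot runs mul robot robot runs runs   [K ::= runs]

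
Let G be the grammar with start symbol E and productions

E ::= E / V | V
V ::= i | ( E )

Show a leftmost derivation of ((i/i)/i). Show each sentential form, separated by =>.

E => V   [E ::= V]
V => (E)   [V ::= ( E )]
(E) => (E/V)   [E ::= E / V]
(E/V) => (V/V)   [E ::= V]
(V/V) => ((E)/V)   [V ::= ( E )]
((E)/V) => ((E/V)/V)   [E ::= E / V]
((E/V)/V) => ((V/V)/V)   [E ::= V]
((V/V)/V) => ((i/V)/V)   [V ::= i]
((i/V)/V) => ((i/i)/V)   [V ::= i]
((i/i)/V) => ((i/i)/i)   [V ::= i]

E => V => (E) => (E/V) => (V/V) => ((E)/V) => ((E/V)/V) => ((V/V)/V) => ((i/V)/V) => ((i/i)/V) => ((i/i)/i)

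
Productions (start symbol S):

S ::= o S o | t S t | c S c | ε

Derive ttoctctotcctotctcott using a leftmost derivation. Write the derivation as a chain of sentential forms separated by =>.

S => tSt   [S ::= t S t]
tSt => ttStt   [S ::= t S t]
ttStt => ttoSott   [S ::= o S o]
ttoSott => ttocScott   [S ::= c S c]
ttocScott => ttoctStcott   [S ::= t S t]
ttoctStcott => ttoctcSctcott   [S ::= c S c]
ttoctcSctcott => ttoctctStctcott   [S ::= t S t]
ttoctctStctcott => ttoctctoSotctcott   [S ::= o S o]
ttoctctoSotctcott => ttoctctotStotctcott   [S ::= t S t]
ttoctctotStotctcott => ttoctctotcSctotctcott   [S ::= c S c]
ttoctctotcSctotctcott => ttoctctotcctotctcott   [S ::= ε]

S => tSt => ttStt => ttoSott => ttocScott => ttoctStcott => ttoctcSctcott => ttoctctStctcott => ttoctctoSotctcott => ttoctctotStotctcott => ttoctctotcSctotctcott => ttoctctotcctotctcott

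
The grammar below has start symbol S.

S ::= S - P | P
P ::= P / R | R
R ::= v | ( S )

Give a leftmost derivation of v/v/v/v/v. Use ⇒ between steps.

S ⇒ P ⇒ P/R ⇒ P/R/R ⇒ P/R/R/R ⇒ P/R/R/R/R ⇒ R/R/R/R/R ⇒ v/R/R/R/R ⇒ v/v/R/R/R ⇒ v/v/v/R/R ⇒ v/v/v/v/R ⇒ v/v/v/v/v

S ⇒ P   [S ::= P]
P ⇒ P/R   [P ::= P / R]
P/R ⇒ P/R/R   [P ::= P / R]
P/R/R ⇒ P/R/R/R   [P ::= P / R]
P/R/R/R ⇒ P/R/R/R/R   [P ::= P / R]
P/R/R/R/R ⇒ R/R/R/R/R   [P ::= R]
R/R/R/R/R ⇒ v/R/R/R/R   [R ::= v]
v/R/R/R/R ⇒ v/v/R/R/R   [R ::= v]
v/v/R/R/R ⇒ v/v/v/R/R   [R ::= v]
v/v/v/R/R ⇒ v/v/v/v/R   [R ::= v]
v/v/v/v/R ⇒ v/v/v/v/v   [R ::= v]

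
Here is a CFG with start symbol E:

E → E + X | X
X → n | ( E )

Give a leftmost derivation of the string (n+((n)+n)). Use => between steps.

E => X => (E) => (E+X) => (X+X) => (n+X) => (n+(E)) => (n+(E+X)) => (n+(X+X)) => (n+((E)+X)) => (n+((X)+X)) => (n+((n)+X)) => (n+((n)+n))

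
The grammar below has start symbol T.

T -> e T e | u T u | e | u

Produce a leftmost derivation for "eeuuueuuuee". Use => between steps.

T => eTe   [T -> e T e]
eTe => eeTee   [T -> e T e]
eeTee => eeuTuee   [T -> u T u]
eeuTuee => eeuuTuuee   [T -> u T u]
eeuuTuuee => eeuuuTuuuee   [T -> u T u]
eeuuuTuuuee => eeuuueuuuee   [T -> e]

T=>eTe=>eeTee=>eeuTuee=>eeuuTuuee=>eeuuuTuuuee=>eeuuueuuuee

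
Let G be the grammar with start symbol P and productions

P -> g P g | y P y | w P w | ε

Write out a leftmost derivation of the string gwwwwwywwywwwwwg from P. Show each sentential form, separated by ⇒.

P ⇒ gPg ⇒ gwPwg ⇒ gwwPwwg ⇒ gwwwPwwwg ⇒ gwwwwPwwwwg ⇒ gwwwwwPwwwwwg ⇒ gwwwwwyPywwwwwg ⇒ gwwwwwywPwywwwwwg ⇒ gwwwwwywwywwwwwg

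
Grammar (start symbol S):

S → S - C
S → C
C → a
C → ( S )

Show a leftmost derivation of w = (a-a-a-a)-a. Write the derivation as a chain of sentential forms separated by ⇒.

S ⇒ S-C ⇒ C-C ⇒ (S)-C ⇒ (S-C)-C ⇒ (S-C-C)-C ⇒ (S-C-C-C)-C ⇒ (C-C-C-C)-C ⇒ (a-C-C-C)-C ⇒ (a-a-C-C)-C ⇒ (a-a-a-C)-C ⇒ (a-a-a-a)-C ⇒ (a-a-a-a)-a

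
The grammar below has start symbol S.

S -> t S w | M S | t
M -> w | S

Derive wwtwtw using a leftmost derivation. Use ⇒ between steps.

S ⇒ MS ⇒ wS ⇒ wMS ⇒ wwS ⇒ wwtSw ⇒ wwtMSw ⇒ wwtwSw ⇒ wwtwtw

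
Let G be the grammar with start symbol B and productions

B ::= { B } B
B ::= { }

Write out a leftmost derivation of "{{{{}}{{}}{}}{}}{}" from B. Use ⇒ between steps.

B ⇒ {B}B ⇒ {{B}B}B ⇒ {{{B}B}B}B ⇒ {{{{}}B}B}B ⇒ {{{{}}{B}B}B}B ⇒ {{{{}}{{}}B}B}B ⇒ {{{{}}{{}}{}}B}B ⇒ {{{{}}{{}}{}}{}}B ⇒ {{{{}}{{}}{}}{}}{}

B ⇒ {B}B   [B ::= { B } B]
{B}B ⇒ {{B}B}B   [B ::= { B } B]
{{B}B}B ⇒ {{{B}B}B}B   [B ::= { B } B]
{{{B}B}B}B ⇒ {{{{}}B}B}B   [B ::= { }]
{{{{}}B}B}B ⇒ {{{{}}{B}B}B}B   [B ::= { B } B]
{{{{}}{B}B}B}B ⇒ {{{{}}{{}}B}B}B   [B ::= { }]
{{{{}}{{}}B}B}B ⇒ {{{{}}{{}}{}}B}B   [B ::= { }]
{{{{}}{{}}{}}B}B ⇒ {{{{}}{{}}{}}{}}B   [B ::= { }]
{{{{}}{{}}{}}{}}B ⇒ {{{{}}{{}}{}}{}}{}   [B ::= { }]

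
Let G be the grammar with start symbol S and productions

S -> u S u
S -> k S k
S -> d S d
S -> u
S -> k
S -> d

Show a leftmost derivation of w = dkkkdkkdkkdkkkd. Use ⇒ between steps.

S ⇒ dSd   [S -> d S d]
dSd ⇒ dkSkd   [S -> k S k]
dkSkd ⇒ dkkSkkd   [S -> k S k]
dkkSkkd ⇒ dkkkSkkkd   [S -> k S k]
dkkkSkkkd ⇒ dkkkdSdkkkd   [S -> d S d]
dkkkdSdkkkd ⇒ dkkkdkSkdkkkd   [S -> k S k]
dkkkdkSkdkkkd ⇒ dkkkdkkSkkdkkkd   [S -> k S k]
dkkkdkkSkkdkkkd ⇒ dkkkdkkdkkdkkkd   [S -> d]

S ⇒ dSd ⇒ dkSkd ⇒ dkkSkkd ⇒ dkkkSkkkd ⇒ dkkkdSdkkkd ⇒ dkkkdkSkdkkkd ⇒ dkkkdkkSkkdkkkd ⇒ dkkkdkkdkkdkkkd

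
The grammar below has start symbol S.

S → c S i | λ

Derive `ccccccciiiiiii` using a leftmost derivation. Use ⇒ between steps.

S ⇒ cSi ⇒ ccSii ⇒ cccSiii ⇒ ccccSiiii ⇒ cccccSiiiii ⇒ ccccccSiiiiii ⇒ cccccccSiiiiiii ⇒ ccccccciiiiiii

S ⇒ cSi   [S → c S i]
cSi ⇒ ccSii   [S → c S i]
ccSii ⇒ cccSiii   [S → c S i]
cccSiii ⇒ ccccSiiii   [S → c S i]
ccccSiiii ⇒ cccccSiiiii   [S → c S i]
cccccSiiiii ⇒ ccccccSiiiiii   [S → c S i]
ccccccSiiiiii ⇒ cccccccSiiiiiii   [S → c S i]
cccccccSiiiiiii ⇒ ccccccciiiiiii   [S → λ]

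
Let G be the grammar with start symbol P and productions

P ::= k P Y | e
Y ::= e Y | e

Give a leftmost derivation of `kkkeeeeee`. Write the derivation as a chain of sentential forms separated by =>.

P => kPY => kkPYY => kkkPYYY => kkkeYYY => kkkeeYYY => kkkeeeYY => kkkeeeeY => kkkeeeeeY => kkkeeeeee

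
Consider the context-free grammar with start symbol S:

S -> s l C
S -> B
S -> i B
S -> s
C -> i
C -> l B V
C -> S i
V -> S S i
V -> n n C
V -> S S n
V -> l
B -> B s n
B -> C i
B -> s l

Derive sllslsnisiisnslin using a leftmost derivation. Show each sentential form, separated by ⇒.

S ⇒ slC ⇒ sllBV ⇒ sllBsnV ⇒ sllslsnV ⇒ sllslsnSSn ⇒ sllslsniBSn ⇒ sllslsniBsnSn ⇒ sllslsniCisnSn ⇒ sllslsniSiisnSn ⇒ sllslsnisiisnSn ⇒ sllslsnisiisnslCn ⇒ sllslsnisiisnslin

S ⇒ slC   [S -> s l C]
slC ⇒ sllBV   [C -> l B V]
sllBV ⇒ sllBsnV   [B -> B s n]
sllBsnV ⇒ sllslsnV   [B -> s l]
sllslsnV ⇒ sllslsnSSn   [V -> S S n]
sllslsnSSn ⇒ sllslsniBSn   [S -> i B]
sllslsniBSn ⇒ sllslsniBsnSn   [B -> B s n]
sllslsniBsnSn ⇒ sllslsniCisnSn   [B -> C i]
sllslsniCisnSn ⇒ sllslsniSiisnSn   [C -> S i]
sllslsniSiisnSn ⇒ sllslsnisiisnSn   [S -> s]
sllslsnisiisnSn ⇒ sllslsnisiisnslCn   [S -> s l C]
sllslsnisiisnslCn ⇒ sllslsnisiisnslin   [C -> i]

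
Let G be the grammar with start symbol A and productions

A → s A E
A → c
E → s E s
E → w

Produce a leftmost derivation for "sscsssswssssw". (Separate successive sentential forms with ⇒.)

A ⇒ sAE   [A → s A E]
sAE ⇒ ssAEE   [A → s A E]
ssAEE ⇒ sscEE   [A → c]
sscEE ⇒ sscsEsE   [E → s E s]
sscsEsE ⇒ sscssEssE   [E → s E s]
sscssEssE ⇒ sscsssEsssE   [E → s E s]
sscsssEsssE ⇒ sscssssEssssE   [E → s E s]
sscssssEssssE ⇒ sscsssswssssE   [E → w]
sscsssswssssE ⇒ sscsssswssssw   [E → w]

A ⇒ sAE ⇒ ssAEE ⇒ sscEE ⇒ sscsEsE ⇒ sscssEssE ⇒ sscsssEsssE ⇒ sscssssEssssE ⇒ sscsssswssssE ⇒ sscsssswssssw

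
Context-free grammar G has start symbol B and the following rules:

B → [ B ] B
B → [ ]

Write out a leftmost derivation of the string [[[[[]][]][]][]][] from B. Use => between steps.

B => [B]B   [B → [ B ] B]
[B]B => [[B]B]B   [B → [ B ] B]
[[B]B]B => [[[B]B]B]B   [B → [ B ] B]
[[[B]B]B]B => [[[[B]B]B]B]B   [B → [ B ] B]
[[[[B]B]B]B]B => [[[[[]]B]B]B]B   [B → [ ]]
[[[[[]]B]B]B]B => [[[[[]][]]B]B]B   [B → [ ]]
[[[[[]][]]B]B]B => [[[[[]][]][]]B]B   [B → [ ]]
[[[[[]][]][]]B]B => [[[[[]][]][]][]]B   [B → [ ]]
[[[[[]][]][]][]]B => [[[[[]][]][]][]][]   [B → [ ]]

B=>[B]B=>[[B]B]B=>[[[B]B]B]B=>[[[[B]B]B]B]B=>[[[[[]]B]B]B]B=>[[[[[]][]]B]B]B=>[[[[[]][]][]]B]B=>[[[[[]][]][]][]]B=>[[[[[]][]][]][]][]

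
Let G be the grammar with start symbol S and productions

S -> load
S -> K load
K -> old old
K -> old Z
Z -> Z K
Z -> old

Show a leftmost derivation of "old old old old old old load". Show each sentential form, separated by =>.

S => K load => old Z load => old Z K load => old Z K K load => old old K K load => old old old old K load => old old old old old old load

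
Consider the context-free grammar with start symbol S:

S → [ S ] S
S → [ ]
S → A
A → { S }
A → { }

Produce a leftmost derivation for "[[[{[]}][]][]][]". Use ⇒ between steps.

S ⇒ [S]S ⇒ [[S]S]S ⇒ [[[S]S]S]S ⇒ [[[A]S]S]S ⇒ [[[{S}]S]S]S ⇒ [[[{[]}]S]S]S ⇒ [[[{[]}][]]S]S ⇒ [[[{[]}][]][]]S ⇒ [[[{[]}][]][]][]

S ⇒ [S]S   [S → [ S ] S]
[S]S ⇒ [[S]S]S   [S → [ S ] S]
[[S]S]S ⇒ [[[S]S]S]S   [S → [ S ] S]
[[[S]S]S]S ⇒ [[[A]S]S]S   [S → A]
[[[A]S]S]S ⇒ [[[{S}]S]S]S   [A → { S }]
[[[{S}]S]S]S ⇒ [[[{[]}]S]S]S   [S → [ ]]
[[[{[]}]S]S]S ⇒ [[[{[]}][]]S]S   [S → [ ]]
[[[{[]}][]]S]S ⇒ [[[{[]}][]][]]S   [S → [ ]]
[[[{[]}][]][]]S ⇒ [[[{[]}][]][]][]   [S → [ ]]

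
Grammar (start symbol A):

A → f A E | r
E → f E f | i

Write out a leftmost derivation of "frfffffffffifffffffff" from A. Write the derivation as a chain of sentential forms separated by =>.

A=>fAE=>frE=>frfEf=>frffEff=>frfffEfff=>frffffEffff=>frfffffEfffff=>frffffffEffffff=>frfffffffEfffffff=>frffffffffEffffffff=>frfffffffffEfffffffff=>frfffffffffifffffffff

A => fAE   [A → f A E]
fAE => frE   [A → r]
frE => frfEf   [E → f E f]
frfEf => frffEff   [E → f E f]
frffEff => frfffEfff   [E → f E f]
frfffEfff => frffffEffff   [E → f E f]
frffffEffff => frfffffEfffff   [E → f E f]
frfffffEfffff => frffffffEffffff   [E → f E f]
frffffffEffffff => frfffffffEfffffff   [E → f E f]
frfffffffEfffffff => frffffffffEffffffff   [E → f E f]
frffffffffEffffffff => frfffffffffEfffffffff   [E → f E f]
frfffffffffEfffffffff => frfffffffffifffffffff   [E → i]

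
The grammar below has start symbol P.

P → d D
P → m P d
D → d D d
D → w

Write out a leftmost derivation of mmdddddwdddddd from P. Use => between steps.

P=>mPd=>mmPdd=>mmdDdd=>mmddDddd=>mmdddDdddd=>mmddddDddddd=>mmdddddDdddddd=>mmdddddwdddddd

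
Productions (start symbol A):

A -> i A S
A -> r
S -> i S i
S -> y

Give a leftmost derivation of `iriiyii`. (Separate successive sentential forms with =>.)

A => iAS   [A -> i A S]
iAS => irS   [A -> r]
irS => iriSi   [S -> i S i]
iriSi => iriiSii   [S -> i S i]
iriiSii => iriiyii   [S -> y]

A => iAS => irS => iriSi => iriiSii => iriiyii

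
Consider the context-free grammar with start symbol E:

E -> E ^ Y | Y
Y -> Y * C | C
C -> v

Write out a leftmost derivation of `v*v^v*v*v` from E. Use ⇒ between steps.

E⇒E^Y⇒Y^Y⇒Y*C^Y⇒C*C^Y⇒v*C^Y⇒v*v^Y⇒v*v^Y*C⇒v*v^Y*C*C⇒v*v^C*C*C⇒v*v^v*C*C⇒v*v^v*v*C⇒v*v^v*v*v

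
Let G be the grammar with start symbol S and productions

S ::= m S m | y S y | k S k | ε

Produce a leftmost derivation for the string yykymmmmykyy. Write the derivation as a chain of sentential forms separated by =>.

S => ySy   [S ::= y S y]
ySy => yySyy   [S ::= y S y]
yySyy => yykSkyy   [S ::= k S k]
yykSkyy => yykySykyy   [S ::= y S y]
yykySykyy => yykymSmykyy   [S ::= m S m]
yykymSmykyy => yykymmSmmykyy   [S ::= m S m]
yykymmSmmykyy => yykymmmmykyy   [S ::= ε]

S => ySy => yySyy => yykSkyy => yykySykyy => yykymSmykyy => yykymmSmmykyy => yykymmmmykyy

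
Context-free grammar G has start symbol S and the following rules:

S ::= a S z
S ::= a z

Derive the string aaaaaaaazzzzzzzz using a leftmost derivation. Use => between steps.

S => aSz => aaSzz => aaaSzzz => aaaaSzzzz => aaaaaSzzzzz => aaaaaaSzzzzzz => aaaaaaaSzzzzzzz => aaaaaaaazzzzzzzz

S => aSz   [S ::= a S z]
aSz => aaSzz   [S ::= a S z]
aaSzz => aaaSzzz   [S ::= a S z]
aaaSzzz => aaaaSzzzz   [S ::= a S z]
aaaaSzzzz => aaaaaSzzzzz   [S ::= a S z]
aaaaaSzzzzz => aaaaaaSzzzzzz   [S ::= a S z]
aaaaaaSzzzzzz => aaaaaaaSzzzzzzz   [S ::= a S z]
aaaaaaaSzzzzzzz => aaaaaaaazzzzzzzz   [S ::= a z]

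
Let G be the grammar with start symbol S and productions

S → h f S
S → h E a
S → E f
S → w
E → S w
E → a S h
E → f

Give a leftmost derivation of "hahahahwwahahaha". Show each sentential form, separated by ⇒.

S⇒hEa⇒haSha⇒hahEaha⇒hahaShaha⇒hahahEahaha⇒hahahaShahaha⇒hahahahEahahaha⇒hahahahSwahahaha⇒hahahahwwahahaha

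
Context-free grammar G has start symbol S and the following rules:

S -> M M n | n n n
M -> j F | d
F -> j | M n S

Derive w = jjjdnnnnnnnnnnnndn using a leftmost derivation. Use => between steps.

S => MMn => jFMn => jMnSMn => jjFnSMn => jjMnSnSMn => jjjFnSnSMn => jjjMnSnSnSMn => jjjdnSnSnSMn => jjjdnnnnnSnSMn => jjjdnnnnnnnnnSMn => jjjdnnnnnnnnnnnnMn => jjjdnnnnnnnnnnnndn

S => MMn   [S -> M M n]
MMn => jFMn   [M -> j F]
jFMn => jMnSMn   [F -> M n S]
jMnSMn => jjFnSMn   [M -> j F]
jjFnSMn => jjMnSnSMn   [F -> M n S]
jjMnSnSMn => jjjFnSnSMn   [M -> j F]
jjjFnSnSMn => jjjMnSnSnSMn   [F -> M n S]
jjjMnSnSnSMn => jjjdnSnSnSMn   [M -> d]
jjjdnSnSnSMn => jjjdnnnnnSnSMn   [S -> n n n]
jjjdnnnnnSnSMn => jjjdnnnnnnnnnSMn   [S -> n n n]
jjjdnnnnnnnnnSMn => jjjdnnnnnnnnnnnnMn   [S -> n n n]
jjjdnnnnnnnnnnnnMn => jjjdnnnnnnnnnnnndn   [M -> d]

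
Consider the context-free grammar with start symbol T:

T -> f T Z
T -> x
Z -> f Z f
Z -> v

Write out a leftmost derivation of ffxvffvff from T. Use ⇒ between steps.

T ⇒ fTZ ⇒ ffTZZ ⇒ ffxZZ ⇒ ffxvZ ⇒ ffxvfZf ⇒ ffxvffZff ⇒ ffxvffvff

T ⇒ fTZ   [T -> f T Z]
fTZ ⇒ ffTZZ   [T -> f T Z]
ffTZZ ⇒ ffxZZ   [T -> x]
ffxZZ ⇒ ffxvZ   [Z -> v]
ffxvZ ⇒ ffxvfZf   [Z -> f Z f]
ffxvfZf ⇒ ffxvffZff   [Z -> f Z f]
ffxvffZff ⇒ ffxvffvff   [Z -> v]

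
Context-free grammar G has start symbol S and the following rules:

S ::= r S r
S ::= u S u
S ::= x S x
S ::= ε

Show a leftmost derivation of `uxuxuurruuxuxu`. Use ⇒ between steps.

S ⇒ uSu ⇒ uxSxu ⇒ uxuSuxu ⇒ uxuxSxuxu ⇒ uxuxuSuxuxu ⇒ uxuxuuSuuxuxu ⇒ uxuxuurSruuxuxu ⇒ uxuxuurruuxuxu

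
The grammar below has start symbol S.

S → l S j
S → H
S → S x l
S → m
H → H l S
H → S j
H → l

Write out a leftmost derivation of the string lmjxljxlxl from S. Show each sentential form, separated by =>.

S=>Sxl=>Sxlxl=>lSjxlxl=>lSxljxlxl=>lHxljxlxl=>lSjxljxlxl=>lmjxljxlxl

S => Sxl   [S → S x l]
Sxl => Sxlxl   [S → S x l]
Sxlxl => lSjxlxl   [S → l S j]
lSjxlxl => lSxljxlxl   [S → S x l]
lSxljxlxl => lHxljxlxl   [S → H]
lHxljxlxl => lSjxljxlxl   [H → S j]
lSjxljxlxl => lmjxljxlxl   [S → m]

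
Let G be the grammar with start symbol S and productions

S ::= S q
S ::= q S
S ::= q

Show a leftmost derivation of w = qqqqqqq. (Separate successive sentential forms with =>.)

S=>Sq=>qSq=>qqSq=>qqqSq=>qqqSqq=>qqqqSqq=>qqqqqqq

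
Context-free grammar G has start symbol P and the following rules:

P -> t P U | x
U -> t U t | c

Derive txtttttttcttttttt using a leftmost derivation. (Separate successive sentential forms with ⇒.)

P ⇒ tPU   [P -> t P U]
tPU ⇒ txU   [P -> x]
txU ⇒ txtUt   [U -> t U t]
txtUt ⇒ txttUtt   [U -> t U t]
txttUtt ⇒ txtttUttt   [U -> t U t]
txtttUttt ⇒ txttttUtttt   [U -> t U t]
txttttUtttt ⇒ txtttttUttttt   [U -> t U t]
txtttttUttttt ⇒ txttttttUtttttt   [U -> t U t]
txttttttUtttttt ⇒ txtttttttUttttttt   [U -> t U t]
txtttttttUttttttt ⇒ txtttttttcttttttt   [U -> c]

P ⇒ tPU ⇒ txU ⇒ txtUt ⇒ txttUtt ⇒ txtttUttt ⇒ txttttUtttt ⇒ txtttttUttttt ⇒ txttttttUtttttt ⇒ txtttttttUttttttt ⇒ txtttttttcttttttt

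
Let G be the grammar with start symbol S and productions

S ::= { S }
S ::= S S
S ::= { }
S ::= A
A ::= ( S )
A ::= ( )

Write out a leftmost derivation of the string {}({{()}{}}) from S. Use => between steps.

S=>SS=>{}S=>{}A=>{}(S)=>{}({S})=>{}({SS})=>{}({{S}S})=>{}({{A}S})=>{}({{()}S})=>{}({{()}{}})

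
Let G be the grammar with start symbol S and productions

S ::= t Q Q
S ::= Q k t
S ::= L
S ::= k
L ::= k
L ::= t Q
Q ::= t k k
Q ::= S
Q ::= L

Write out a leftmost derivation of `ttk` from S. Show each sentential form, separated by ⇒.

S ⇒ L ⇒ tQ ⇒ tS ⇒ tL ⇒ ttQ ⇒ ttL ⇒ ttk

S ⇒ L   [S ::= L]
L ⇒ tQ   [L ::= t Q]
tQ ⇒ tS   [Q ::= S]
tS ⇒ tL   [S ::= L]
tL ⇒ ttQ   [L ::= t Q]
ttQ ⇒ ttL   [Q ::= L]
ttL ⇒ ttk   [L ::= k]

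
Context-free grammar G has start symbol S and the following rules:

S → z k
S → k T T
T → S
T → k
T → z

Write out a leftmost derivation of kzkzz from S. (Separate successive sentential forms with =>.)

S => kTT   [S → k T T]
kTT => kzT   [T → z]
kzT => kzS   [T → S]
kzS => kzkTT   [S → k T T]
kzkTT => kzkzT   [T → z]
kzkzT => kzkzz   [T → z]

S => kTT => kzT => kzS => kzkTT => kzkzT => kzkzz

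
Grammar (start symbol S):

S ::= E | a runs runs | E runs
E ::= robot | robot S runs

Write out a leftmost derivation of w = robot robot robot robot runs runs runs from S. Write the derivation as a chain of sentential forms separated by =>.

S => E   [S ::= E]
E => robot S runs   [E ::= robot S runs]
robot S runs => robot E runs   [S ::= E]
robot E runs => robot robot S runs runs   [E ::= robot S runs]
robot robot S runs runs => robot robot E runs runs   [S ::= E]
robot robot E runs runs => robot robot robot S runs runs runs   [E ::= robot S runs]
robot robot robot S runs runs runs => robot robot robot E runs runs runs   [S ::= E]
robot robot robot E runs runs runs => robot robot robot robot runs runs runs   [E ::= robot]

S => E => robot S runs => robot E runs => robot robot S runs runs => robot robot E runs runs => robot robot robot S runs runs runs => robot robot robot E runs runs runs => robot robot robot robot runs runs runs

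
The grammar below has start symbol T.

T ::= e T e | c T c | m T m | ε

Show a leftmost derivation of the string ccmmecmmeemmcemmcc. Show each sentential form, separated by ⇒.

T ⇒ cTc ⇒ ccTcc ⇒ ccmTmcc ⇒ ccmmTmmcc ⇒ ccmmeTemmcc ⇒ ccmmecTcemmcc ⇒ ccmmecmTmcemmcc ⇒ ccmmecmmTmmcemmcc ⇒ ccmmecmmeTemmcemmcc ⇒ ccmmecmmeemmcemmcc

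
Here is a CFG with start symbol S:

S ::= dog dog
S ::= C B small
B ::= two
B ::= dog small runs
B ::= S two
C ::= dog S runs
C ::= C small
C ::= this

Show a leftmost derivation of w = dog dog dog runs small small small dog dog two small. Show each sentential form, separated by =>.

S => C B small => C small B small => C small small B small => C small small small B small => dog S runs small small small B small => dog dog dog runs small small small B small => dog dog dog runs small small small S two small => dog dog dog runs small small small dog dog two small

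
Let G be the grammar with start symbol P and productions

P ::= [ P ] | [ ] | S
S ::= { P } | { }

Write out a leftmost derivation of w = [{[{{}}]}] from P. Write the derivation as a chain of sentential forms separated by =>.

P=>[P]=>[S]=>[{P}]=>[{[P]}]=>[{[S]}]=>[{[{P}]}]=>[{[{S}]}]=>[{[{{}}]}]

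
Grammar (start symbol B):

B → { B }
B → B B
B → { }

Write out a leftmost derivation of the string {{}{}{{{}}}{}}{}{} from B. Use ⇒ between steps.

B ⇒ BB ⇒ BBB ⇒ {B}BB ⇒ {BB}BB ⇒ {BBB}BB ⇒ {BBBB}BB ⇒ {{}BBB}BB ⇒ {{}{}BB}BB ⇒ {{}{}{B}B}BB ⇒ {{}{}{{B}}B}BB ⇒ {{}{}{{{}}}B}BB ⇒ {{}{}{{{}}}{}}BB ⇒ {{}{}{{{}}}{}}{}B ⇒ {{}{}{{{}}}{}}{}{}

B ⇒ BB   [B → B B]
BB ⇒ BBB   [B → B B]
BBB ⇒ {B}BB   [B → { B }]
{B}BB ⇒ {BB}BB   [B → B B]
{BB}BB ⇒ {BBB}BB   [B → B B]
{BBB}BB ⇒ {BBBB}BB   [B → B B]
{BBBB}BB ⇒ {{}BBB}BB   [B → { }]
{{}BBB}BB ⇒ {{}{}BB}BB   [B → { }]
{{}{}BB}BB ⇒ {{}{}{B}B}BB   [B → { B }]
{{}{}{B}B}BB ⇒ {{}{}{{B}}B}BB   [B → { B }]
{{}{}{{B}}B}BB ⇒ {{}{}{{{}}}B}BB   [B → { }]
{{}{}{{{}}}B}BB ⇒ {{}{}{{{}}}{}}BB   [B → { }]
{{}{}{{{}}}{}}BB ⇒ {{}{}{{{}}}{}}{}B   [B → { }]
{{}{}{{{}}}{}}{}B ⇒ {{}{}{{{}}}{}}{}{}   [B → { }]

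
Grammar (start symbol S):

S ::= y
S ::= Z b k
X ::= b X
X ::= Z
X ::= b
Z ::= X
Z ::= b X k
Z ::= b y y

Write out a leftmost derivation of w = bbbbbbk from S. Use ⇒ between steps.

S⇒Zbk⇒Xbk⇒bXbk⇒bbXbk⇒bbbXbk⇒bbbbXbk⇒bbbbbbk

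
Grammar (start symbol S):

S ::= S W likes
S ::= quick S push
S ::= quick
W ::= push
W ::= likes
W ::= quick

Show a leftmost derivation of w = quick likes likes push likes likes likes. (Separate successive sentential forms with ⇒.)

S ⇒ S W likes ⇒ S W likes W likes ⇒ S W likes W likes W likes ⇒ quick W likes W likes W likes ⇒ quick likes likes W likes W likes ⇒ quick likes likes push likes W likes ⇒ quick likes likes push likes likes likes

S ⇒ S W likes   [S ::= S W likes]
S W likes ⇒ S W likes W likes   [S ::= S W likes]
S W likes W likes ⇒ S W likes W likes W likes   [S ::= S W likes]
S W likes W likes W likes ⇒ quick W likes W likes W likes   [S ::= quick]
quick W likes W likes W likes ⇒ quick likes likes W likes W likes   [W ::= likes]
quick likes likes W likes W likes ⇒ quick likes likes push likes W likes   [W ::= push]
quick likes likes push likes W likes ⇒ quick likes likes push likes likes likes   [W ::= likes]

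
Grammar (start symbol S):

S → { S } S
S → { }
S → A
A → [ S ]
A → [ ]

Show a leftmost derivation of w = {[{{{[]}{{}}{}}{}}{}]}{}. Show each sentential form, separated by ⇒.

S⇒{S}S⇒{A}S⇒{[S]}S⇒{[{S}S]}S⇒{[{{S}S}S]}S⇒{[{{{S}S}S}S]}S⇒{[{{{A}S}S}S]}S⇒{[{{{[]}S}S}S]}S⇒{[{{{[]}{S}S}S}S]}S⇒{[{{{[]}{{}}S}S}S]}S⇒{[{{{[]}{{}}{}}S}S]}S⇒{[{{{[]}{{}}{}}{}}S]}S⇒{[{{{[]}{{}}{}}{}}{}]}S⇒{[{{{[]}{{}}{}}{}}{}]}{}

S ⇒ {S}S   [S → { S } S]
{S}S ⇒ {A}S   [S → A]
{A}S ⇒ {[S]}S   [A → [ S ]]
{[S]}S ⇒ {[{S}S]}S   [S → { S } S]
{[{S}S]}S ⇒ {[{{S}S}S]}S   [S → { S } S]
{[{{S}S}S]}S ⇒ {[{{{S}S}S}S]}S   [S → { S } S]
{[{{{S}S}S}S]}S ⇒ {[{{{A}S}S}S]}S   [S → A]
{[{{{A}S}S}S]}S ⇒ {[{{{[]}S}S}S]}S   [A → [ ]]
{[{{{[]}S}S}S]}S ⇒ {[{{{[]}{S}S}S}S]}S   [S → { S } S]
{[{{{[]}{S}S}S}S]}S ⇒ {[{{{[]}{{}}S}S}S]}S   [S → { }]
{[{{{[]}{{}}S}S}S]}S ⇒ {[{{{[]}{{}}{}}S}S]}S   [S → { }]
{[{{{[]}{{}}{}}S}S]}S ⇒ {[{{{[]}{{}}{}}{}}S]}S   [S → { }]
{[{{{[]}{{}}{}}{}}S]}S ⇒ {[{{{[]}{{}}{}}{}}{}]}S   [S → { }]
{[{{{[]}{{}}{}}{}}{}]}S ⇒ {[{{{[]}{{}}{}}{}}{}]}{}   [S → { }]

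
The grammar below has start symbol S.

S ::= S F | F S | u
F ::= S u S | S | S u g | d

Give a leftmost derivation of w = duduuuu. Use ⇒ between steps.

S ⇒ FS ⇒ SuSS ⇒ FSuSS ⇒ SSuSS ⇒ FSSuSS ⇒ dSSuSS ⇒ dSFSuSS ⇒ duFSuSS ⇒ dudSuSS ⇒ duduuSS ⇒ duduuuS ⇒ duduuuu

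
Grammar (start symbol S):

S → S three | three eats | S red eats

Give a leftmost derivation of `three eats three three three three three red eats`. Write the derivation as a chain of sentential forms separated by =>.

S => S red eats => S three red eats => S three three red eats => S three three three red eats => S three three three three red eats => S three three three three three red eats => three eats three three three three three red eats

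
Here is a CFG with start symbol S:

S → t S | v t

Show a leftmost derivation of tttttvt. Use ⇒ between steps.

S ⇒ tS   [S → t S]
tS ⇒ ttS   [S → t S]
ttS ⇒ tttS   [S → t S]
tttS ⇒ ttttS   [S → t S]
ttttS ⇒ tttttS   [S → t S]
tttttS ⇒ tttttvt   [S → v t]

S ⇒ tS ⇒ ttS ⇒ tttS ⇒ ttttS ⇒ tttttS ⇒ tttttvt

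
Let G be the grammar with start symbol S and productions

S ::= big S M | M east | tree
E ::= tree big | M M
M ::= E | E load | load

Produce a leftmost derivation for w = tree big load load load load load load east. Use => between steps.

S => M east => E east => M M east => E load M east => M M load M east => E load M load M east => M M load M load M east => E load M load M load M east => tree big load M load M load M east => tree big load load load M load M east => tree big load load load load load M east => tree big load load load load load load east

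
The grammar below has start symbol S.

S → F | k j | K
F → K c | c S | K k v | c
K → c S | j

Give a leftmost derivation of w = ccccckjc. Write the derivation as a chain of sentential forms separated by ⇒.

S ⇒ K ⇒ cS ⇒ cF ⇒ cKc ⇒ ccSc ⇒ ccFc ⇒ cccSc ⇒ cccKc ⇒ ccccSc ⇒ ccccKc ⇒ cccccSc ⇒ ccccckjc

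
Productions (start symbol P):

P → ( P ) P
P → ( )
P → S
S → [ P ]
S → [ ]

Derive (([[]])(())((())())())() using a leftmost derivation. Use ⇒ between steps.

P ⇒ (P)P   [P → ( P ) P]
(P)P ⇒ ((P)P)P   [P → ( P ) P]
((P)P)P ⇒ ((S)P)P   [P → S]
((S)P)P ⇒ (([P])P)P   [S → [ P ]]
(([P])P)P ⇒ (([S])P)P   [P → S]
(([S])P)P ⇒ (([[]])P)P   [S → [ ]]
(([[]])P)P ⇒ (([[]])(P)P)P   [P → ( P ) P]
(([[]])(P)P)P ⇒ (([[]])(())P)P   [P → ( )]
(([[]])(())P)P ⇒ (([[]])(())(P)P)P   [P → ( P ) P]
(([[]])(())(P)P)P ⇒ (([[]])(())((P)P)P)P   [P → ( P ) P]
(([[]])(())((P)P)P)P ⇒ (([[]])(())((())P)P)P   [P → ( )]
(([[]])(())((())P)P)P ⇒ (([[]])(())((())())P)P   [P → ( )]
(([[]])(())((())())P)P ⇒ (([[]])(())((())())())P   [P → ( )]
(([[]])(())((())())())P ⇒ (([[]])(())((())())())()   [P → ( )]

P ⇒ (P)P ⇒ ((P)P)P ⇒ ((S)P)P ⇒ (([P])P)P ⇒ (([S])P)P ⇒ (([[]])P)P ⇒ (([[]])(P)P)P ⇒ (([[]])(())P)P ⇒ (([[]])(())(P)P)P ⇒ (([[]])(())((P)P)P)P ⇒ (([[]])(())((())P)P)P ⇒ (([[]])(())((())())P)P ⇒ (([[]])(())((())())())P ⇒ (([[]])(())((())())())()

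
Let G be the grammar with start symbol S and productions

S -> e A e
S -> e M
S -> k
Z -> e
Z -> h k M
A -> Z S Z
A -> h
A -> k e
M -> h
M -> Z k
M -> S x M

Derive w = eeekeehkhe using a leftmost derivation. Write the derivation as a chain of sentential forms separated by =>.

S => eAe   [S -> e A e]
eAe => eZSZe   [A -> Z S Z]
eZSZe => eeSZe   [Z -> e]
eeSZe => eeeAeZe   [S -> e A e]
eeeAeZe => eeekeeZe   [A -> k e]
eeekeeZe => eeekeehkMe   [Z -> h k M]
eeekeehkMe => eeekeehkhe   [M -> h]

S => eAe => eZSZe => eeSZe => eeeAeZe => eeekeeZe => eeekeehkMe => eeekeehkhe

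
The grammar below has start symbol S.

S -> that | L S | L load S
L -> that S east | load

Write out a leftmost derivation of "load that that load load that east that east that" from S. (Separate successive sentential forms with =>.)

S => L S => load S => load L S => load that S east S => load that L S east S => load that that S east S east S => load that that L load S east S east S => load that that load load S east S east S => load that that load load that east S east S => load that that load load that east that east S => load that that load load that east that east that

S => L S   [S -> L S]
L S => load S   [L -> load]
load S => load L S   [S -> L S]
load L S => load that S east S   [L -> that S east]
load that S east S => load that L S east S   [S -> L S]
load that L S east S => load that that S east S east S   [L -> that S east]
load that that S east S east S => load that that L load S east S east S   [S -> L load S]
load that that L load S east S east S => load that that load load S east S east S   [L -> load]
load that that load load S east S east S => load that that load load that east S east S   [S -> that]
load that that load load that east S east S => load that that load load that east that east S   [S -> that]
load that that load load that east that east S => load that that load load that east that east that   [S -> that]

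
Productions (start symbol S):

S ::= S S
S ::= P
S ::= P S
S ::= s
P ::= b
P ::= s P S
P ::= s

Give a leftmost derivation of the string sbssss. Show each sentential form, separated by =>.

S => SS   [S ::= S S]
SS => SSS   [S ::= S S]
SSS => PSSS   [S ::= P S]
PSSS => sPSSSS   [P ::= s P S]
sPSSSS => sbSSSS   [P ::= b]
sbSSSS => sbsSSS   [S ::= s]
sbsSSS => sbssSS   [S ::= s]
sbssSS => sbsssS   [S ::= s]
sbsssS => sbssss   [S ::= s]

S => SS => SSS => PSSS => sPSSSS => sbSSSS => sbsSSS => sbssSS => sbsssS => sbssss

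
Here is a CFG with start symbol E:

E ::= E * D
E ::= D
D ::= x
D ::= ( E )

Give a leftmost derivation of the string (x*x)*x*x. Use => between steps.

E => E*D   [E ::= E * D]
E*D => E*D*D   [E ::= E * D]
E*D*D => D*D*D   [E ::= D]
D*D*D => (E)*D*D   [D ::= ( E )]
(E)*D*D => (E*D)*D*D   [E ::= E * D]
(E*D)*D*D => (D*D)*D*D   [E ::= D]
(D*D)*D*D => (x*D)*D*D   [D ::= x]
(x*D)*D*D => (x*x)*D*D   [D ::= x]
(x*x)*D*D => (x*x)*x*D   [D ::= x]
(x*x)*x*D => (x*x)*x*x   [D ::= x]

E => E*D => E*D*D => D*D*D => (E)*D*D => (E*D)*D*D => (D*D)*D*D => (x*D)*D*D => (x*x)*D*D => (x*x)*x*D => (x*x)*x*x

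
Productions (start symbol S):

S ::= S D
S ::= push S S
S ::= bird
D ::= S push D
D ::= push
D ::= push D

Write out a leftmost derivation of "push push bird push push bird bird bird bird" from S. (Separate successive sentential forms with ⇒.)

S ⇒ push S S   [S ::= push S S]
push S S ⇒ push push S S S   [S ::= push S S]
push push S S S ⇒ push push bird S S   [S ::= bird]
push push bird S S ⇒ push push bird push S S S   [S ::= push S S]
push push bird push S S S ⇒ push push bird push push S S S S   [S ::= push S S]
push push bird push push S S S S ⇒ push push bird push push bird S S S   [S ::= bird]
push push bird push push bird S S S ⇒ push push bird push push bird bird S S   [S ::= bird]
push push bird push push bird bird S S ⇒ push push bird push push bird bird bird S   [S ::= bird]
push push bird push push bird bird bird S ⇒ push push bird push push bird bird bird bird   [S ::= bird]

S ⇒ push S S ⇒ push push S S S ⇒ push push bird S S ⇒ push push bird push S S S ⇒ push push bird push push S S S S ⇒ push push bird push push bird S S S ⇒ push push bird push push bird bird S S ⇒ push push bird push push bird bird bird S ⇒ push push bird push push bird bird bird bird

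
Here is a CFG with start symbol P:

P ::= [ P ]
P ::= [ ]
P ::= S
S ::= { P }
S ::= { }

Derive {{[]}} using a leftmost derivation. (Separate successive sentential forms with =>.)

P => S   [P ::= S]
S => {P}   [S ::= { P }]
{P} => {S}   [P ::= S]
{S} => {{P}}   [S ::= { P }]
{{P}} => {{[]}}   [P ::= [ ]]

P => S => {P} => {S} => {{P}} => {{[]}}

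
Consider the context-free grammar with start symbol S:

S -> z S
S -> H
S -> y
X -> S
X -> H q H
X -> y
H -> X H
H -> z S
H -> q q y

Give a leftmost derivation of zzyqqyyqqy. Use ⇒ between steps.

S⇒H⇒zS⇒zzS⇒zzH⇒zzXH⇒zzSH⇒zzHH⇒zzXHH⇒zzyHH⇒zzyqqyH⇒zzyqqyXH⇒zzyqqySH⇒zzyqqyyH⇒zzyqqyyqqy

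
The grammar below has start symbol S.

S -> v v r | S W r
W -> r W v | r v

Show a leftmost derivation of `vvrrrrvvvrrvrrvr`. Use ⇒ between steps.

S ⇒ SWr   [S -> S W r]
SWr ⇒ SWrWr   [S -> S W r]
SWrWr ⇒ SWrWrWr   [S -> S W r]
SWrWrWr ⇒ vvrWrWrWr   [S -> v v r]
vvrWrWrWr ⇒ vvrrWvrWrWr   [W -> r W v]
vvrrWvrWrWr ⇒ vvrrrWvvrWrWr   [W -> r W v]
vvrrrWvvrWrWr ⇒ vvrrrrvvvrWrWr   [W -> r v]
vvrrrrvvvrWrWr ⇒ vvrrrrvvvrrvrWr   [W -> r v]
vvrrrrvvvrrvrWr ⇒ vvrrrrvvvrrvrrvr   [W -> r v]

S ⇒ SWr ⇒ SWrWr ⇒ SWrWrWr ⇒ vvrWrWrWr ⇒ vvrrWvrWrWr ⇒ vvrrrWvvrWrWr ⇒ vvrrrrvvvrWrWr ⇒ vvrrrrvvvrrvrWr ⇒ vvrrrrvvvrrvrrvr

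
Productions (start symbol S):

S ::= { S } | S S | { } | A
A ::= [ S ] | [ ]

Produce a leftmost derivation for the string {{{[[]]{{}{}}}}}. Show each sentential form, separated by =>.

S => {S} => {{S}} => {{{S}}} => {{{SS}}} => {{{AS}}} => {{{[S]S}}} => {{{[A]S}}} => {{{[[]]S}}} => {{{[[]]{S}}}} => {{{[[]]{SS}}}} => {{{[[]]{{}S}}}} => {{{[[]]{{}{}}}}}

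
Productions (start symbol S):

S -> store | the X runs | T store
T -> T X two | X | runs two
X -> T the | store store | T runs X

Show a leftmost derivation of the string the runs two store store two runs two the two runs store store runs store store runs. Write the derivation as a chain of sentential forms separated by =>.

S => the X runs   [S -> the X runs]
the X runs => the T runs X runs   [X -> T runs X]
the T runs X runs => the X runs X runs   [T -> X]
the X runs X runs => the T runs X runs X runs   [X -> T runs X]
the T runs X runs X runs => the T X two runs X runs X runs   [T -> T X two]
the T X two runs X runs X runs => the T X two X two runs X runs X runs   [T -> T X two]
the T X two X two runs X runs X runs => the runs two X two X two runs X runs X runs   [T -> runs two]
the runs two X two X two runs X runs X runs => the runs two store store two X two runs X runs X runs   [X -> store store]
the runs two store store two X two runs X runs X runs => the runs two store store two T the two runs X runs X runs   [X -> T the]
the runs two store store two T the two runs X runs X runs => the runs two store store two runs two the two runs X runs X runs   [T -> runs two]
the runs two store store two runs two the two runs X runs X runs => the runs two store store two runs two the two runs store store runs X runs   [X -> store store]
the runs two store store two runs two the two runs store store runs X runs => the runs two store store two runs two the two runs store store runs store store runs   [X -> store store]

S => the X runs => the T runs X runs => the X runs X runs => the T runs X runs X runs => the T X two runs X runs X runs => the T X two X two runs X runs X runs => the runs two X two X two runs X runs X runs => the runs two store store two X two runs X runs X runs => the runs two store store two T the two runs X runs X runs => the runs two store store two runs two the two runs X runs X runs => the runs two store store two runs two the two runs store store runs X runs => the runs two store store two runs two the two runs store store runs store store runs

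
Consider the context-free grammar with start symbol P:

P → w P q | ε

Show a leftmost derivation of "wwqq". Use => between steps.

P => wPq   [P → w P q]
wPq => wwPqq   [P → w P q]
wwPqq => wwqq   [P → ε]

P => wPq => wwPqq => wwqq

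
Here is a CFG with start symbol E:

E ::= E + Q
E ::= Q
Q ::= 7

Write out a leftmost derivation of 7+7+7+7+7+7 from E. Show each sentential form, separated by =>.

E => E+Q   [E ::= E + Q]
E+Q => E+Q+Q   [E ::= E + Q]
E+Q+Q => E+Q+Q+Q   [E ::= E + Q]
E+Q+Q+Q => E+Q+Q+Q+Q   [E ::= E + Q]
E+Q+Q+Q+Q => E+Q+Q+Q+Q+Q   [E ::= E + Q]
E+Q+Q+Q+Q+Q => Q+Q+Q+Q+Q+Q   [E ::= Q]
Q+Q+Q+Q+Q+Q => 7+Q+Q+Q+Q+Q   [Q ::= 7]
7+Q+Q+Q+Q+Q => 7+7+Q+Q+Q+Q   [Q ::= 7]
7+7+Q+Q+Q+Q => 7+7+7+Q+Q+Q   [Q ::= 7]
7+7+7+Q+Q+Q => 7+7+7+7+Q+Q   [Q ::= 7]
7+7+7+7+Q+Q => 7+7+7+7+7+Q   [Q ::= 7]
7+7+7+7+7+Q => 7+7+7+7+7+7   [Q ::= 7]

E=>E+Q=>E+Q+Q=>E+Q+Q+Q=>E+Q+Q+Q+Q=>E+Q+Q+Q+Q+Q=>Q+Q+Q+Q+Q+Q=>7+Q+Q+Q+Q+Q=>7+7+Q+Q+Q+Q=>7+7+7+Q+Q+Q=>7+7+7+7+Q+Q=>7+7+7+7+7+Q=>7+7+7+7+7+7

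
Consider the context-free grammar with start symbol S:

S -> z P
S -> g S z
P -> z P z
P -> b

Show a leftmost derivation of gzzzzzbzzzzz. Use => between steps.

S=>gSz=>gzPz=>gzzPzz=>gzzzPzzz=>gzzzzPzzzz=>gzzzzzPzzzzz=>gzzzzzbzzzzz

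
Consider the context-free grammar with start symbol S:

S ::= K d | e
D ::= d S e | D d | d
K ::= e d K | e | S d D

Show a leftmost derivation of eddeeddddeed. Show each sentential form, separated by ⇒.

S ⇒ Kd   [S ::= K d]
Kd ⇒ SdDd   [K ::= S d D]
SdDd ⇒ KddDd   [S ::= K d]
KddDd ⇒ SdDddDd   [K ::= S d D]
SdDddDd ⇒ edDddDd   [S ::= e]
edDddDd ⇒ edDdddDd   [D ::= D d]
edDdddDd ⇒ eddSedddDd   [D ::= d S e]
eddSedddDd ⇒ eddeedddDd   [S ::= e]
eddeedddDd ⇒ eddeeddddSed   [D ::= d S e]
eddeeddddSed ⇒ eddeeddddeed   [S ::= e]

S ⇒ Kd ⇒ SdDd ⇒ KddDd ⇒ SdDddDd ⇒ edDddDd ⇒ edDdddDd ⇒ eddSedddDd ⇒ eddeedddDd ⇒ eddeeddddSed ⇒ eddeeddddeed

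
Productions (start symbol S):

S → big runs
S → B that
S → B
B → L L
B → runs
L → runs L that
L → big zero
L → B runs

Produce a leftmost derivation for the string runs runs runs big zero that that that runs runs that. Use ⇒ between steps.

S ⇒ B that   [S → B that]
B that ⇒ L L that   [B → L L]
L L that ⇒ runs L that L that   [L → runs L that]
runs L that L that ⇒ runs runs L that that L that   [L → runs L that]
runs runs L that that L that ⇒ runs runs runs L that that that L that   [L → runs L that]
runs runs runs L that that that L that ⇒ runs runs runs big zero that that that L that   [L → big zero]
runs runs runs big zero that that that L that ⇒ runs runs runs big zero that that that B runs that   [L → B runs]
runs runs runs big zero that that that B runs that ⇒ runs runs runs big zero that that that runs runs that   [B → runs]

S ⇒ B that ⇒ L L that ⇒ runs L that L that ⇒ runs runs L that that L that ⇒ runs runs runs L that that that L that ⇒ runs runs runs big zero that that that L that ⇒ runs runs runs big zero that that that B runs that ⇒ runs runs runs big zero that that that runs runs that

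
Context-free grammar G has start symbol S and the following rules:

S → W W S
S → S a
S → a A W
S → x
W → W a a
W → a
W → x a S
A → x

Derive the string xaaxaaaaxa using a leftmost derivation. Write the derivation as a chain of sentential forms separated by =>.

S => WWS => WaaWS => xaSaaWS => xaaAWaaWS => xaaxWaaWS => xaaxaaaWS => xaaxaaaaS => xaaxaaaaSa => xaaxaaaaxa

S => WWS   [S → W W S]
WWS => WaaWS   [W → W a a]
WaaWS => xaSaaWS   [W → x a S]
xaSaaWS => xaaAWaaWS   [S → a A W]
xaaAWaaWS => xaaxWaaWS   [A → x]
xaaxWaaWS => xaaxaaaWS   [W → a]
xaaxaaaWS => xaaxaaaaS   [W → a]
xaaxaaaaS => xaaxaaaaSa   [S → S a]
xaaxaaaaSa => xaaxaaaaxa   [S → x]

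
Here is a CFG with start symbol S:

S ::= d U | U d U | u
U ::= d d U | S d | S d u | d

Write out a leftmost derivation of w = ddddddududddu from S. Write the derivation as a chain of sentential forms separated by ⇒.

S ⇒ UdU   [S ::= U d U]
UdU ⇒ ddUdU   [U ::= d d U]
ddUdU ⇒ ddddUdU   [U ::= d d U]
ddddUdU ⇒ ddddddU   [U ::= d]
ddddddU ⇒ ddddddSdu   [U ::= S d u]
ddddddSdu ⇒ ddddddUdUdu   [S ::= U d U]
ddddddUdUdu ⇒ ddddddSdudUdu   [U ::= S d u]
ddddddSdudUdu ⇒ ddddddududUdu   [S ::= u]
ddddddududUdu ⇒ ddddddududddu   [U ::= d]

S⇒UdU⇒ddUdU⇒ddddUdU⇒ddddddU⇒ddddddSdu⇒ddddddUdUdu⇒ddddddSdudUdu⇒ddddddududUdu⇒ddddddududddu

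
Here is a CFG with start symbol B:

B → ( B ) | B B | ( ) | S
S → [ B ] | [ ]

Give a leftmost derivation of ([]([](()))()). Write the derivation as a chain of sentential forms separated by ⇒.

B ⇒ (B) ⇒ (BB) ⇒ (SB) ⇒ ([]B) ⇒ ([]BB) ⇒ ([](B)B) ⇒ ([](BB)B) ⇒ ([](SB)B) ⇒ ([]([]B)B) ⇒ ([]([](B))B) ⇒ ([]([](()))B) ⇒ ([]([](()))())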